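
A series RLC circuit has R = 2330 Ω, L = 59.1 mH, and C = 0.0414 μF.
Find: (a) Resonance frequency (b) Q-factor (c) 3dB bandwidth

Step 1 — Resonance: ω₀ = 1/√(LC) = 1/√(0.0591·4.14e-08) = 2.022e+04 rad/s.
Step 2 — f₀ = ω₀/(2π) = 3218 Hz.
Step 3 — Series Q: Q = ω₀L/R = 2.022e+04·0.0591/2330 = 0.5128.
Step 4 — Bandwidth: Δω = ω₀/Q = 3.942e+04 rad/s; BW = Δω/(2π) = 6275 Hz.

(a) f₀ = 3218 Hz  (b) Q = 0.5128  (c) BW = 6275 Hz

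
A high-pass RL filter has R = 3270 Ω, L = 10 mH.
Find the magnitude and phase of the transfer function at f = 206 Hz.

Step 1 — Angular frequency: ω = 2π·206 = 1294 rad/s.
Step 2 — Transfer function: H(jω) = jωL/(R + jωL).
Step 3 — Numerator jωL = j·12.94; denominator R + jωL = 3270 + j12.94.
Step 4 — H = 1.567e-05 + j0.003958.
Step 5 — Magnitude: |H| = 0.003958 (-48.1 dB); phase: φ = 89.8°.

|H| = 0.003958 (-48.1 dB), φ = 89.8°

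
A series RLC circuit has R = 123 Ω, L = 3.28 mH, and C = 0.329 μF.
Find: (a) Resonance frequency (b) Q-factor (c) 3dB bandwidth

Step 1 — Resonance condition Im(Z)=0 gives ω₀ = 1/√(LC).
Step 2 — ω₀ = 1/√(0.00328·3.29e-07) = 3.044e+04 rad/s.
Step 3 — f₀ = ω₀/(2π) = 4845 Hz.
Step 4 — Series Q: Q = ω₀L/R = 3.044e+04·0.00328/123 = 0.8118.
Step 5 — 3dB bandwidth: Δω = ω₀/Q = 3.75e+04 rad/s; BW = Δω/(2π) = 5968 Hz.

(a) f₀ = 4845 Hz  (b) Q = 0.8118  (c) BW = 5968 Hz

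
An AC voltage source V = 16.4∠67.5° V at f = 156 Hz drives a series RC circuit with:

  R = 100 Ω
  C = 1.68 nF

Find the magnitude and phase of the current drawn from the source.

Step 1 — Angular frequency: ω = 2π·f = 2π·156 = 980.2 rad/s.
Step 2 — Component impedances:
  R: Z = R = 100 Ω
  C: Z = 1/(jωC) = -j/(ω·C) = 0 - j6.073e+05 Ω
Step 3 — Series combination: Z_total = R + C = 100 - j6.073e+05 Ω = 6.073e+05∠-90.0° Ω.
Step 4 — Source phasor: V = 16.4∠67.5° V = 6.276 + j15.15 V.
Step 5 — Ohm's law: I = V / Z_total = (6.276 + j15.15) / (100 - j6.073e+05) = -2.495e-05 + j1.034e-05 A.
Step 6 — Convert to polar: |I| = 2.701e-05 A, ∠I = 157.5°.

I = 2.701e-05∠157.5° A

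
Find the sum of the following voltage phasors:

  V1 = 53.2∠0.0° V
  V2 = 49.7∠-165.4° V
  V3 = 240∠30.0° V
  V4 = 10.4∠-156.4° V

Step 1 — Convert each phasor to rectangular form:
  V1 = 53.2·(cos(0.0°) + j·sin(0.0°)) = 53.2 V
  V2 = 49.7·(cos(-165.4°) + j·sin(-165.4°)) = -48.1 - j12.53 V
  V3 = 240·(cos(30.0°) + j·sin(30.0°)) = 207.8 + j120 V
  V4 = 10.4·(cos(-156.4°) + j·sin(-156.4°)) = -9.53 - j4.164 V
Step 2 — Sum components: V_total = 203.4 + j103.3 V.
Step 3 — Convert to polar: |V_total| = 228.2 V, ∠V_total = 26.9°.

V_total = 228.2∠26.9° V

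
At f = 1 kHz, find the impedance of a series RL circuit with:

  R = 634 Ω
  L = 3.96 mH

Step 1 — Angular frequency: ω = 2π·f = 2π·1000 = 6283 rad/s.
Step 2 — Component impedances:
  R: Z = R = 634 Ω
  L: Z = jωL = j·6283·0.00396 = 0 + j24.88 Ω
Step 3 — Series combination: Z_total = R + L = 634 + j24.88 Ω = 634.5∠2.2° Ω.

Z = 634 + j24.88 Ω = 634.5∠2.2° Ω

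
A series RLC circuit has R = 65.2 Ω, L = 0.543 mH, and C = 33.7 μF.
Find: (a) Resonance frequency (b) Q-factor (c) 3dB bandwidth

Step 1 — Resonance: ω₀ = 1/√(LC) = 1/√(0.000543·3.37e-05) = 7392 rad/s.
Step 2 — f₀ = ω₀/(2π) = 1177 Hz.
Step 3 — Series Q: Q = ω₀L/R = 7392·0.000543/65.2 = 0.06157.
Step 4 — Bandwidth: Δω = ω₀/Q = 1.201e+05 rad/s; BW = Δω/(2π) = 1.911e+04 Hz.

(a) f₀ = 1177 Hz  (b) Q = 0.06157  (c) BW = 1.911e+04 Hz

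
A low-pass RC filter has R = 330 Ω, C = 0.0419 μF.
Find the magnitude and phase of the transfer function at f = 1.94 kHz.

Step 1 — Angular frequency: ω = 2π·1940 = 1.219e+04 rad/s.
Step 2 — Transfer function: H(jω) = 1/(1 + jωRC).
Step 3 — Denominator: 1 + jωRC = 1 + j·1.219e+04·330·4.19e-08 = 1 + j0.1685.
Step 4 — H = 0.9724 - j0.1639.
Step 5 — Magnitude: |H| = 0.9861 (-0.1 dB); phase: φ = -9.6°.

|H| = 0.9861 (-0.1 dB), φ = -9.6°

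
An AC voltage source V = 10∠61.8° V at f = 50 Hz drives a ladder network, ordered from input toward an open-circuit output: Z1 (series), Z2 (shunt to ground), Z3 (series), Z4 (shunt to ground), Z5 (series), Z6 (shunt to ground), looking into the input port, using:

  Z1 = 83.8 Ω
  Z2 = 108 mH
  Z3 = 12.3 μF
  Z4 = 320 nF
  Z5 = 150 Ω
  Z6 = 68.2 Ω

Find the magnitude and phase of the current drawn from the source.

Step 1 — Angular frequency: ω = 2π·f = 2π·50 = 314.2 rad/s.
Step 2 — Component impedances:
  Z1: Z = R = 83.8 Ω
  Z2: Z = jωL = j·314.2·0.108 = 0 + j33.93 Ω
  Z3: Z = 1/(jωC) = -j/(ω·C) = 0 - j258.8 Ω
  Z4: Z = 1/(jωC) = -j/(ω·C) = 0 - j9947 Ω
  Z5: Z = R = 150 Ω
  Z6: Z = R = 68.2 Ω
Step 3 — Ladder network (open output): work backward from the far end, alternating series and parallel combinations. Z_in = 86.3 + j36.56 Ω = 93.73∠23.0° Ω.
Step 4 — Source phasor: V = 10∠61.8° V = 4.726 + j8.813 V.
Step 5 — Ohm's law: I = V / Z_total = (4.726 + j8.813) / (86.3 + j36.56) = 0.0831 + j0.06691 A.
Step 6 — Convert to polar: |I| = 0.1067 A, ∠I = 38.8°.

I = 0.1067∠38.8° A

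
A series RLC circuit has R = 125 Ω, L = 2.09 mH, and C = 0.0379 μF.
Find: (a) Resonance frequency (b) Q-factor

Step 1 — Resonance condition Im(Z)=0 gives ω₀ = 1/√(LC).
Step 2 — ω₀ = 1/√(0.00209·3.79e-08) = 1.124e+05 rad/s.
Step 3 — f₀ = ω₀/(2π) = 1.788e+04 Hz.
Step 4 — Series Q: Q = ω₀L/R = 1.124e+05·0.00209/125 = 1.879.

(a) f₀ = 1.788e+04 Hz  (b) Q = 1.879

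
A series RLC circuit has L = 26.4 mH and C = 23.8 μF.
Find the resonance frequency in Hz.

Step 1 — Resonance condition Im(Z)=0 gives ω₀ = 1/√(LC).
Step 2 — ω₀ = 1/√(0.0264·2.38e-05) = 1262 rad/s.
Step 3 — f₀ = ω₀/(2π) = 200.8 Hz.

f₀ = 200.8 Hz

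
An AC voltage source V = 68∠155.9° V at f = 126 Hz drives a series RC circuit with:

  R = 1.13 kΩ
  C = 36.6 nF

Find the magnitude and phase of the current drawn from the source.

Step 1 — Angular frequency: ω = 2π·f = 2π·126 = 791.7 rad/s.
Step 2 — Component impedances:
  R: Z = R = 1130 Ω
  C: Z = 1/(jωC) = -j/(ω·C) = 0 - j3.451e+04 Ω
Step 3 — Series combination: Z_total = R + C = 1130 - j3.451e+04 Ω = 3.453e+04∠-88.1° Ω.
Step 4 — Source phasor: V = 68∠155.9° V = -62.07 + j27.77 V.
Step 5 — Ohm's law: I = V / Z_total = (-62.07 + j27.77) / (1130 - j3.451e+04) = -0.0008625 - j0.00177 A.
Step 6 — Convert to polar: |I| = 0.001969 A, ∠I = -116.0°.

I = 0.001969∠-116.0° A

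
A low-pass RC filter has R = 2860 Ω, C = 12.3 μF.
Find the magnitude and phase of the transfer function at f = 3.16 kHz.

Step 1 — Angular frequency: ω = 2π·3160 = 1.985e+04 rad/s.
Step 2 — Transfer function: H(jω) = 1/(1 + jωRC).
Step 3 — Denominator: 1 + jωRC = 1 + j·1.985e+04·2860·1.23e-05 = 1 + j698.5.
Step 4 — H = 2.05e-06 - j0.001432.
Step 5 — Magnitude: |H| = 0.001432 (-56.9 dB); phase: φ = -89.9°.

|H| = 0.001432 (-56.9 dB), φ = -89.9°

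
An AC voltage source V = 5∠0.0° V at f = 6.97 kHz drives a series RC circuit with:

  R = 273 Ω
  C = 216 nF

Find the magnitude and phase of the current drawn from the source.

Step 1 — Angular frequency: ω = 2π·f = 2π·6970 = 4.379e+04 rad/s.
Step 2 — Component impedances:
  R: Z = R = 273 Ω
  C: Z = 1/(jωC) = -j/(ω·C) = 0 - j105.7 Ω
Step 3 — Series combination: Z_total = R + C = 273 - j105.7 Ω = 292.8∠-21.2° Ω.
Step 4 — Source phasor: V = 5∠0.0° V = 5 V.
Step 5 — Ohm's law: I = V / Z_total = (5) / (273 - j105.7) = 0.01593 + j0.006167 A.
Step 6 — Convert to polar: |I| = 0.01708 A, ∠I = 21.2°.

I = 0.01708∠21.2° A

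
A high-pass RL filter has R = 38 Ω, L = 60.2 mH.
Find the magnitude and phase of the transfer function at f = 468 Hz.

Step 1 — Angular frequency: ω = 2π·468 = 2941 rad/s.
Step 2 — Transfer function: H(jω) = jωL/(R + jωL).
Step 3 — Numerator jωL = j·177; denominator R + jωL = 38 + j177.
Step 4 — H = 0.9559 + j0.2052.
Step 5 — Magnitude: |H| = 0.9777 (-0.2 dB); phase: φ = 12.1°.

|H| = 0.9777 (-0.2 dB), φ = 12.1°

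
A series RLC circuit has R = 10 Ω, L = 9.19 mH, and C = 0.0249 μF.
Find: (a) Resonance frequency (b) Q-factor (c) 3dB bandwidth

Step 1 — Resonance: ω₀ = 1/√(LC) = 1/√(0.00919·2.49e-08) = 6.611e+04 rad/s.
Step 2 — f₀ = ω₀/(2π) = 1.052e+04 Hz.
Step 3 — Series Q: Q = ω₀L/R = 6.611e+04·0.00919/10 = 60.75.
Step 4 — Bandwidth: Δω = ω₀/Q = 1088 rad/s; BW = Δω/(2π) = 173.2 Hz.

(a) f₀ = 1.052e+04 Hz  (b) Q = 60.75  (c) BW = 173.2 Hz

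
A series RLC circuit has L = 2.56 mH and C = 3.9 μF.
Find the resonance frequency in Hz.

Step 1 — Resonance condition Im(Z)=0 gives ω₀ = 1/√(LC).
Step 2 — ω₀ = 1/√(0.00256·3.9e-06) = 1.001e+04 rad/s.
Step 3 — f₀ = ω₀/(2π) = 1593 Hz.

f₀ = 1593 Hz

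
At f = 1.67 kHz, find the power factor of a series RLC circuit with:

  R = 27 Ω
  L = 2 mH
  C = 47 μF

Step 1 — Angular frequency: ω = 2π·f = 2π·1670 = 1.049e+04 rad/s.
Step 2 — Component impedances:
  R: Z = R = 27 Ω
  L: Z = jωL = j·1.049e+04·0.002 = 0 + j20.99 Ω
  C: Z = 1/(jωC) = -j/(ω·C) = 0 - j2.028 Ω
Step 3 — Series combination: Z_total = R + L + C = 27 + j18.96 Ω = 32.99∠35.1° Ω.
Step 4 — Power factor: PF = cos(φ) = Re(Z)/|Z| = 27/32.99 = 0.8184.
Step 5 — Type: Im(Z) = 18.96 ⇒ lagging (phase φ = 35.1°).

PF = 0.8184 (lagging, φ = 35.1°)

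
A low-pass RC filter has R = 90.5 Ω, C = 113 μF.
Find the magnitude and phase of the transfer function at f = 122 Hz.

Step 1 — Angular frequency: ω = 2π·122 = 766.5 rad/s.
Step 2 — Transfer function: H(jω) = 1/(1 + jωRC).
Step 3 — Denominator: 1 + jωRC = 1 + j·766.5·90.5·0.000113 = 1 + j7.839.
Step 4 — H = 0.01601 - j0.1255.
Step 5 — Magnitude: |H| = 0.1265 (-18.0 dB); phase: φ = -82.7°.

|H| = 0.1265 (-18.0 dB), φ = -82.7°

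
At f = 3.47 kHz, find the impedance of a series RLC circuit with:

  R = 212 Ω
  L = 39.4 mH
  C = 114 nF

Step 1 — Angular frequency: ω = 2π·f = 2π·3470 = 2.18e+04 rad/s.
Step 2 — Component impedances:
  R: Z = R = 212 Ω
  L: Z = jωL = j·2.18e+04·0.0394 = 0 + j859 Ω
  C: Z = 1/(jωC) = -j/(ω·C) = 0 - j402.3 Ω
Step 3 — Series combination: Z_total = R + L + C = 212 + j456.7 Ω = 503.5∠65.1° Ω.

Z = 212 + j456.7 Ω = 503.5∠65.1° Ω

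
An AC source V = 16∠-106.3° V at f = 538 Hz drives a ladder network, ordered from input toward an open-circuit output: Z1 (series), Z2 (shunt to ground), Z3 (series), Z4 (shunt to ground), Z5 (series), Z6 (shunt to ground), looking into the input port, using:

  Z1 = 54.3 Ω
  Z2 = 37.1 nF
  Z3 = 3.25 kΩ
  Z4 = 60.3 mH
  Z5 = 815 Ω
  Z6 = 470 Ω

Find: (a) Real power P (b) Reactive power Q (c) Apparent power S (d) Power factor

Step 1 — Angular frequency: ω = 2π·f = 2π·538 = 3380 rad/s.
Step 2 — Component impedances:
  Z1: Z = R = 54.3 Ω
  Z2: Z = 1/(jωC) = -j/(ω·C) = 0 - j7974 Ω
  Z3: Z = R = 3250 Ω
  Z4: Z = jωL = j·3380·0.0603 = 0 + j203.8 Ω
  Z5: Z = R = 815 Ω
  Z6: Z = R = 470 Ω
Step 3 — Ladder network (open output): work backward from the far end, alternating series and parallel combinations. Z_in = 2984 - j1033 Ω = 3158∠-19.1° Ω.
Step 4 — Source phasor: V = 16∠-106.3° V = -4.491 - j15.36 V.
Step 5 — Current: I = V / Z = 0.0002465 - j0.005061 A = 0.005067∠-87.2° A.
Step 6 — Complex power: S = V·I* = 0.07662 - j0.02651 VA.
Step 7 — Real power: P = Re(S) = 0.07662 W.
Step 8 — Reactive power: Q = Im(S) = -0.02651 VAR.
Step 9 — Apparent power: |S| = 0.08108 VA.
Step 10 — Power factor: PF = P/|S| = 0.945 (leading).

(a) P = 0.07662 W  (b) Q = -0.02651 VAR  (c) S = 0.08108 VA  (d) PF = 0.945 (leading)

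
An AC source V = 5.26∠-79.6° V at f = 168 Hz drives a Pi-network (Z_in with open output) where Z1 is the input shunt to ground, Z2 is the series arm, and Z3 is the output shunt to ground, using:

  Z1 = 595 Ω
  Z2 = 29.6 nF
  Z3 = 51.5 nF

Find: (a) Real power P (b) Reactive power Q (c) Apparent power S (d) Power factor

Step 1 — Angular frequency: ω = 2π·f = 2π·168 = 1056 rad/s.
Step 2 — Component impedances:
  Z1: Z = R = 595 Ω
  Z2: Z = 1/(jωC) = -j/(ω·C) = 0 - j3.201e+04 Ω
  Z3: Z = 1/(jωC) = -j/(ω·C) = 0 - j1.84e+04 Ω
Step 3 — With open output, the series arm Z2 and the output shunt Z3 appear in series to ground: Z2 + Z3 = 0 - j5.04e+04 Ω.
Step 4 — Parallel with input shunt Z1: Z_in = Z1 || (Z2 + Z3) = 594.9 - j7.023 Ω = 595∠-0.7° Ω.
Step 5 — Source phasor: V = 5.26∠-79.6° V = 0.9495 - j5.174 V.
Step 6 — Current: I = V / Z = 0.001698 - j0.008676 A = 0.008841∠-78.9° A.
Step 7 — Complex power: S = V·I* = 0.0465 - j0.000549 VA.
Step 8 — Real power: P = Re(S) = 0.0465 W.
Step 9 — Reactive power: Q = Im(S) = -0.000549 VAR.
Step 10 — Apparent power: |S| = 0.0465 VA.
Step 11 — Power factor: PF = P/|S| = 0.9999 (leading).

(a) P = 0.0465 W  (b) Q = -0.000549 VAR  (c) S = 0.0465 VA  (d) PF = 0.9999 (leading)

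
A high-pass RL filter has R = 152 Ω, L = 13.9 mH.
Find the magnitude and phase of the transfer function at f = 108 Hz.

Step 1 — Angular frequency: ω = 2π·108 = 678.6 rad/s.
Step 2 — Transfer function: H(jω) = jωL/(R + jωL).
Step 3 — Numerator jωL = j·9.432; denominator R + jωL = 152 + j9.432.
Step 4 — H = 0.003836 + j0.06182.
Step 5 — Magnitude: |H| = 0.06194 (-24.2 dB); phase: φ = 86.4°.

|H| = 0.06194 (-24.2 dB), φ = 86.4°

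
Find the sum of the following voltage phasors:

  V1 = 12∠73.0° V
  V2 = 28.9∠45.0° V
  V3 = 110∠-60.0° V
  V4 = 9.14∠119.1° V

Step 1 — Convert each phasor to rectangular form:
  V1 = 12·(cos(73.0°) + j·sin(73.0°)) = 3.508 + j11.48 V
  V2 = 28.9·(cos(45.0°) + j·sin(45.0°)) = 20.44 + j20.44 V
  V3 = 110·(cos(-60.0°) + j·sin(-60.0°)) = 55 - j95.26 V
  V4 = 9.14·(cos(119.1°) + j·sin(119.1°)) = -4.445 + j7.986 V
Step 2 — Sum components: V_total = 74.5 - j55.37 V.
Step 3 — Convert to polar: |V_total| = 92.82 V, ∠V_total = -36.6°.

V_total = 92.82∠-36.6° V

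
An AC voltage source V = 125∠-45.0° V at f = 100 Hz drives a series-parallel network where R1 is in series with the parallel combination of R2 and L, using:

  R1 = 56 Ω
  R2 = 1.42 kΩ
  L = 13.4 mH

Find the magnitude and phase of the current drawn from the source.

Step 1 — Angular frequency: ω = 2π·f = 2π·100 = 628.3 rad/s.
Step 2 — Component impedances:
  R1: Z = R = 56 Ω
  R2: Z = R = 1420 Ω
  L: Z = jωL = j·628.3·0.0134 = 0 + j8.419 Ω
Step 3 — Parallel branch: R2 || L = 1/(1/R2 + 1/L) = 0.04992 + j8.419 Ω.
Step 4 — Series with R1: Z_total = R1 + (R2 || L) = 56.05 + j8.419 Ω = 56.68∠8.5° Ω.
Step 5 — Source phasor: V = 125∠-45.0° V = 88.39 - j88.39 V.
Step 6 — Ohm's law: I = V / Z_total = (88.39 - j88.39) / (56.05 + j8.419) = 1.311 - j1.774 A.
Step 7 — Convert to polar: |I| = 2.205 A, ∠I = -53.5°.

I = 2.205∠-53.5° A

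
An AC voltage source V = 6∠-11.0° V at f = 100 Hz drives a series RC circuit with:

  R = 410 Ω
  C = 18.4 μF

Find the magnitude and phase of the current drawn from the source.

Step 1 — Angular frequency: ω = 2π·f = 2π·100 = 628.3 rad/s.
Step 2 — Component impedances:
  R: Z = R = 410 Ω
  C: Z = 1/(jωC) = -j/(ω·C) = 0 - j86.5 Ω
Step 3 — Series combination: Z_total = R + C = 410 - j86.5 Ω = 419∠-11.9° Ω.
Step 4 — Source phasor: V = 6∠-11.0° V = 5.89 - j1.145 V.
Step 5 — Ohm's law: I = V / Z_total = (5.89 - j1.145) / (410 - j86.5) = 0.01432 + j0.0002281 A.
Step 6 — Convert to polar: |I| = 0.01432 A, ∠I = 0.9°.

I = 0.01432∠0.9° A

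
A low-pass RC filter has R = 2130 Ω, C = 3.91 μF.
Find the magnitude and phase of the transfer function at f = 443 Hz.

Step 1 — Angular frequency: ω = 2π·443 = 2783 rad/s.
Step 2 — Transfer function: H(jω) = 1/(1 + jωRC).
Step 3 — Denominator: 1 + jωRC = 1 + j·2783·2130·3.91e-06 = 1 + j23.18.
Step 4 — H = 0.001857 - j0.04306.
Step 5 — Magnitude: |H| = 0.0431 (-27.3 dB); phase: φ = -87.5°.

|H| = 0.0431 (-27.3 dB), φ = -87.5°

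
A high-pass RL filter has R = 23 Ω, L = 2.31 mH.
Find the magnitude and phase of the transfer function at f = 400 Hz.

Step 1 — Angular frequency: ω = 2π·400 = 2513 rad/s.
Step 2 — Transfer function: H(jω) = jωL/(R + jωL).
Step 3 — Numerator jωL = j·5.806; denominator R + jωL = 23 + j5.806.
Step 4 — H = 0.0599 + j0.2373.
Step 5 — Magnitude: |H| = 0.2447 (-12.2 dB); phase: φ = 75.8°.

|H| = 0.2447 (-12.2 dB), φ = 75.8°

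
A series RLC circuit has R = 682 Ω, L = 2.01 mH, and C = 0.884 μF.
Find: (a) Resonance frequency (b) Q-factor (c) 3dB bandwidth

Step 1 — Resonance: ω₀ = 1/√(LC) = 1/√(0.00201·8.84e-07) = 2.372e+04 rad/s.
Step 2 — f₀ = ω₀/(2π) = 3776 Hz.
Step 3 — Series Q: Q = ω₀L/R = 2.372e+04·0.00201/682 = 0.06992.
Step 4 — Bandwidth: Δω = ω₀/Q = 3.393e+05 rad/s; BW = Δω/(2π) = 5.4e+04 Hz.

(a) f₀ = 3776 Hz  (b) Q = 0.06992  (c) BW = 5.4e+04 Hz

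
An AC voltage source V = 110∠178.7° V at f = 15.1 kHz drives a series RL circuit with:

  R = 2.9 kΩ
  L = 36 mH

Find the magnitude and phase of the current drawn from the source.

Step 1 — Angular frequency: ω = 2π·f = 2π·1.51e+04 = 9.488e+04 rad/s.
Step 2 — Component impedances:
  R: Z = R = 2900 Ω
  L: Z = jωL = j·9.488e+04·0.036 = 0 + j3416 Ω
Step 3 — Series combination: Z_total = R + L = 2900 + j3416 Ω = 4481∠49.7° Ω.
Step 4 — Source phasor: V = 110∠178.7° V = -110 + j2.496 V.
Step 5 — Ohm's law: I = V / Z_total = (-110 + j2.496) / (2900 + j3416) = -0.01546 + j0.01907 A.
Step 6 — Convert to polar: |I| = 0.02455 A, ∠I = 129.0°.

I = 0.02455∠129.0° A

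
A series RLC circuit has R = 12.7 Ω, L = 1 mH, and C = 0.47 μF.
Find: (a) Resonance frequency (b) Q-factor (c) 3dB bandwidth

Step 1 — Resonance: ω₀ = 1/√(LC) = 1/√(0.001·4.7e-07) = 4.613e+04 rad/s.
Step 2 — f₀ = ω₀/(2π) = 7341 Hz.
Step 3 — Series Q: Q = ω₀L/R = 4.613e+04·0.001/12.7 = 3.632.
Step 4 — Bandwidth: Δω = ω₀/Q = 1.27e+04 rad/s; BW = Δω/(2π) = 2021 Hz.

(a) f₀ = 7341 Hz  (b) Q = 3.632  (c) BW = 2021 Hz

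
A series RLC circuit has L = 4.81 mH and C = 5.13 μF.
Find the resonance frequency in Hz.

Step 1 — Resonance condition Im(Z)=0 gives ω₀ = 1/√(LC).
Step 2 — ω₀ = 1/√(0.00481·5.13e-06) = 6366 rad/s.
Step 3 — f₀ = ω₀/(2π) = 1013 Hz.

f₀ = 1013 Hz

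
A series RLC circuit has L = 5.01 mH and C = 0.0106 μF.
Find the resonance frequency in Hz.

Step 1 — Resonance condition Im(Z)=0 gives ω₀ = 1/√(LC).
Step 2 — ω₀ = 1/√(0.00501·1.06e-08) = 1.372e+05 rad/s.
Step 3 — f₀ = ω₀/(2π) = 2.184e+04 Hz.

f₀ = 2.184e+04 Hz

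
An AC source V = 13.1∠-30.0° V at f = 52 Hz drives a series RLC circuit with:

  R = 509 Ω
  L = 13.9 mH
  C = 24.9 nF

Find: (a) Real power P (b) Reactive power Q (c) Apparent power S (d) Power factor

Step 1 — Angular frequency: ω = 2π·f = 2π·52 = 326.7 rad/s.
Step 2 — Component impedances:
  R: Z = R = 509 Ω
  L: Z = jωL = j·326.7·0.0139 = 0 + j4.541 Ω
  C: Z = 1/(jωC) = -j/(ω·C) = 0 - j1.229e+05 Ω
Step 3 — Series combination: Z_total = R + L + C = 509 - j1.229e+05 Ω = 1.229e+05∠-89.8° Ω.
Step 4 — Source phasor: V = 13.1∠-30.0° V = 11.34 - j6.55 V.
Step 5 — Current: I = V / Z = 5.367e-05 + j9.208e-05 A = 0.0001066∠59.8° A.
Step 6 — Complex power: S = V·I* = 5.782e-06 - j0.001396 VA.
Step 7 — Real power: P = Re(S) = 5.782e-06 W.
Step 8 — Reactive power: Q = Im(S) = -0.001396 VAR.
Step 9 — Apparent power: |S| = 0.001396 VA.
Step 10 — Power factor: PF = P/|S| = 0.004141 (leading).

(a) P = 5.782e-06 W  (b) Q = -0.001396 VAR  (c) S = 0.001396 VA  (d) PF = 0.004141 (leading)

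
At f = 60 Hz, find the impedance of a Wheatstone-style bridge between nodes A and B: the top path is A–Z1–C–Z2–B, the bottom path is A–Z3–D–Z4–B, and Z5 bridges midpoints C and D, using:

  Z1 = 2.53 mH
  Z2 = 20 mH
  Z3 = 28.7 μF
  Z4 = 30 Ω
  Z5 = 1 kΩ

Step 1 — Angular frequency: ω = 2π·f = 2π·60 = 377 rad/s.
Step 2 — Component impedances:
  Z1: Z = jωL = j·377·0.00253 = 0 + j0.9538 Ω
  Z2: Z = jωL = j·377·0.02 = 0 + j7.54 Ω
  Z3: Z = 1/(jωC) = -j/(ω·C) = 0 - j92.42 Ω
  Z4: Z = R = 30 Ω
  Z5: Z = R = 1000 Ω
Step 3 — Bridge requires nodal analysis (the Z5 bridge couples midpoints C and D, so the two paths cannot be reduced to a simple series/parallel combination). Setting node B to ground and injecting 1 A at node A, the 3-node admittance system at A, C, D solves to V_A = Z_AB = 0.3152 + j9.215 Ω = 9.22∠88.0° Ω.

Z = 0.3152 + j9.215 Ω = 9.22∠88.0° Ω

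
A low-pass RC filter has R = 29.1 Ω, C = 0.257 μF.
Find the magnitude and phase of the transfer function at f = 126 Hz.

Step 1 — Angular frequency: ω = 2π·126 = 791.7 rad/s.
Step 2 — Transfer function: H(jω) = 1/(1 + jωRC).
Step 3 — Denominator: 1 + jωRC = 1 + j·791.7·29.1·2.57e-07 = 1 + j0.005921.
Step 4 — H = 1 - j0.005921.
Step 5 — Magnitude: |H| = 1 (-0.0 dB); phase: φ = -0.3°.

|H| = 1 (-0.0 dB), φ = -0.3°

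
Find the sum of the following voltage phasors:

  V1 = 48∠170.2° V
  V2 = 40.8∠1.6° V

Step 1 — Convert each phasor to rectangular form:
  V1 = 48·(cos(170.2°) + j·sin(170.2°)) = -47.3 + j8.17 V
  V2 = 40.8·(cos(1.6°) + j·sin(1.6°)) = 40.78 + j1.139 V
Step 2 — Sum components: V_total = -6.515 + j9.309 V.
Step 3 — Convert to polar: |V_total| = 11.36 V, ∠V_total = 125.0°.

V_total = 11.36∠125.0° V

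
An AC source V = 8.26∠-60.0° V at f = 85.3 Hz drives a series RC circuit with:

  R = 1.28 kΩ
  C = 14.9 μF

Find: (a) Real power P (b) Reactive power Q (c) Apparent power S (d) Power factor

Step 1 — Angular frequency: ω = 2π·f = 2π·85.3 = 536 rad/s.
Step 2 — Component impedances:
  R: Z = R = 1280 Ω
  C: Z = 1/(jωC) = -j/(ω·C) = 0 - j125.2 Ω
Step 3 — Series combination: Z_total = R + C = 1280 - j125.2 Ω = 1286∠-5.6° Ω.
Step 4 — Source phasor: V = 8.26∠-60.0° V = 4.13 - j7.153 V.
Step 5 — Current: I = V / Z = 0.003738 - j0.005223 A = 0.006422∠-54.4° A.
Step 6 — Complex power: S = V·I* = 0.0528 - j0.005165 VA.
Step 7 — Real power: P = Re(S) = 0.0528 W.
Step 8 — Reactive power: Q = Im(S) = -0.005165 VAR.
Step 9 — Apparent power: |S| = 0.05305 VA.
Step 10 — Power factor: PF = P/|S| = 0.9952 (leading).

(a) P = 0.0528 W  (b) Q = -0.005165 VAR  (c) S = 0.05305 VA  (d) PF = 0.9952 (leading)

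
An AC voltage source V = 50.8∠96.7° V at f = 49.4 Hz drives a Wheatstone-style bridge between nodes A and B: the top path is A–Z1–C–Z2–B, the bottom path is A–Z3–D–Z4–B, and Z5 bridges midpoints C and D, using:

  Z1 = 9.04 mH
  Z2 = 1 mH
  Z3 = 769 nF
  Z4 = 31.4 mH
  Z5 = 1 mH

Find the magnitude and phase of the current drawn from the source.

Step 1 — Angular frequency: ω = 2π·f = 2π·49.4 = 310.4 rad/s.
Step 2 — Component impedances:
  Z1: Z = jωL = j·310.4·0.00904 = 0 + j2.806 Ω
  Z2: Z = jωL = j·310.4·0.001 = 0 + j0.3104 Ω
  Z3: Z = 1/(jωC) = -j/(ω·C) = 0 - j4190 Ω
  Z4: Z = jωL = j·310.4·0.0314 = 0 + j9.746 Ω
  Z5: Z = jωL = j·310.4·0.001 = 0 + j0.3104 Ω
Step 3 — Bridge requires nodal analysis (the Z5 bridge couples midpoints C and D, so the two paths cannot be reduced to a simple series/parallel combination). Setting node B to ground and injecting 1 A at node A, the 3-node admittance system at A, C, D solves to V_A = Z_AB = 0 + j3.109 Ω = 3.109∠90.0° Ω.
Step 4 — Source phasor: V = 50.8∠96.7° V = -5.927 + j50.45 V.
Step 5 — Ohm's law: I = V / Z_total = (-5.927 + j50.45) / (0 + j3.109) = 16.23 + j1.906 A.
Step 6 — Convert to polar: |I| = 16.34 A, ∠I = 6.7°.

I = 16.34∠6.7° A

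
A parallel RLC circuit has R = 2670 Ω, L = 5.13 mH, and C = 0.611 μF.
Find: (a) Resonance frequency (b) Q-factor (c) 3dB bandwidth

Step 1 — Resonance: ω₀ = 1/√(LC) = 1/√(0.00513·6.11e-07) = 1.786e+04 rad/s.
Step 2 — f₀ = ω₀/(2π) = 2843 Hz.
Step 3 — Parallel Q: Q = R/(ω₀L) = 2670/(1.786e+04·0.00513) = 29.14.
Step 4 — Bandwidth: Δω = ω₀/Q = 613 rad/s; BW = Δω/(2π) = 97.56 Hz.

(a) f₀ = 2843 Hz  (b) Q = 29.14  (c) BW = 97.56 Hz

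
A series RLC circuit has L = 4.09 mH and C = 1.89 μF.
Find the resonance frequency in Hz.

Step 1 — Resonance condition Im(Z)=0 gives ω₀ = 1/√(LC).
Step 2 — ω₀ = 1/√(0.00409·1.89e-06) = 1.137e+04 rad/s.
Step 3 — f₀ = ω₀/(2π) = 1810 Hz.

f₀ = 1810 Hz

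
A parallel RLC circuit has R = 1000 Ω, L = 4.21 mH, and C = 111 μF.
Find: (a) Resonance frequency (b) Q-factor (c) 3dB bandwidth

Step 1 — Resonance: ω₀ = 1/√(LC) = 1/√(0.00421·0.000111) = 1463 rad/s.
Step 2 — f₀ = ω₀/(2π) = 232.8 Hz.
Step 3 — Parallel Q: Q = R/(ω₀L) = 1000/(1463·0.00421) = 162.4.
Step 4 — Bandwidth: Δω = ω₀/Q = 9.009 rad/s; BW = Δω/(2π) = 1.434 Hz.

(a) f₀ = 232.8 Hz  (b) Q = 162.4  (c) BW = 1.434 Hz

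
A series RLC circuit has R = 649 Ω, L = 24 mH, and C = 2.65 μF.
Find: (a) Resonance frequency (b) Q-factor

Step 1 — Resonance condition Im(Z)=0 gives ω₀ = 1/√(LC).
Step 2 — ω₀ = 1/√(0.024·2.65e-06) = 3965 rad/s.
Step 3 — f₀ = ω₀/(2π) = 631.1 Hz.
Step 4 — Series Q: Q = ω₀L/R = 3965·0.024/649 = 0.1466.

(a) f₀ = 631.1 Hz  (b) Q = 0.1466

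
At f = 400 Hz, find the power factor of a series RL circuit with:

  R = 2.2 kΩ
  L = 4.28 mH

Step 1 — Angular frequency: ω = 2π·f = 2π·400 = 2513 rad/s.
Step 2 — Component impedances:
  R: Z = R = 2200 Ω
  L: Z = jωL = j·2513·0.00428 = 0 + j10.76 Ω
Step 3 — Series combination: Z_total = R + L = 2200 + j10.76 Ω = 2200∠0.3° Ω.
Step 4 — Power factor: PF = cos(φ) = Re(Z)/|Z| = 2200/2200 = 1.
Step 5 — Type: Im(Z) = 10.76 ⇒ lagging (phase φ = 0.3°).

PF = 1 (lagging, φ = 0.3°)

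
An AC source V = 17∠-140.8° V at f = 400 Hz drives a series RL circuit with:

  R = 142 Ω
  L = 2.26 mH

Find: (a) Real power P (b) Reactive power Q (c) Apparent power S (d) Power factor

Step 1 — Angular frequency: ω = 2π·f = 2π·400 = 2513 rad/s.
Step 2 — Component impedances:
  R: Z = R = 142 Ω
  L: Z = jωL = j·2513·0.00226 = 0 + j5.68 Ω
Step 3 — Series combination: Z_total = R + L = 142 + j5.68 Ω = 142.1∠2.3° Ω.
Step 4 — Source phasor: V = 17∠-140.8° V = -13.17 - j10.74 V.
Step 5 — Current: I = V / Z = -0.09565 - j0.07184 A = 0.1196∠-143.1° A.
Step 6 — Complex power: S = V·I* = 2.032 + j0.08128 VA.
Step 7 — Real power: P = Re(S) = 2.032 W.
Step 8 — Reactive power: Q = Im(S) = 0.08128 VAR.
Step 9 — Apparent power: |S| = 2.034 VA.
Step 10 — Power factor: PF = P/|S| = 0.9992 (lagging).

(a) P = 2.032 W  (b) Q = 0.08128 VAR  (c) S = 2.034 VA  (d) PF = 0.9992 (lagging)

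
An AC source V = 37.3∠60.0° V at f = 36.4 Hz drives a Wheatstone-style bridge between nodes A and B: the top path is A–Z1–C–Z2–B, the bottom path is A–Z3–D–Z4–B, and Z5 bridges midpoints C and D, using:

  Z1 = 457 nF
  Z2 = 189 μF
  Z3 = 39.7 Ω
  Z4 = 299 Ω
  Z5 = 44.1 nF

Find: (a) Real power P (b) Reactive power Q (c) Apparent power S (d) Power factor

Step 1 — Angular frequency: ω = 2π·f = 2π·36.4 = 228.7 rad/s.
Step 2 — Component impedances:
  Z1: Z = 1/(jωC) = -j/(ω·C) = 0 - j9568 Ω
  Z2: Z = 1/(jωC) = -j/(ω·C) = 0 - j23.13 Ω
  Z3: Z = R = 39.7 Ω
  Z4: Z = R = 299 Ω
  Z5: Z = 1/(jωC) = -j/(ω·C) = 0 - j9.915e+04 Ω
Step 3 — Bridge requires nodal analysis (the Z5 bridge couples midpoints C and D, so the two paths cannot be reduced to a simple series/parallel combination). Setting node B to ground and injecting 1 A at node A, the 3-node admittance system at A, C, D solves to V_A = Z_AB = 338.2 - j12.84 Ω = 338.5∠-2.2° Ω.
Step 4 — Source phasor: V = 37.3∠60.0° V = 18.65 + j32.3 V.
Step 5 — Current: I = V / Z = 0.05144 + j0.09746 A = 0.1102∠62.2° A.
Step 6 — Complex power: S = V·I* = 4.108 - j0.1559 VA.
Step 7 — Real power: P = Re(S) = 4.108 W.
Step 8 — Reactive power: Q = Im(S) = -0.1559 VAR.
Step 9 — Apparent power: |S| = 4.111 VA.
Step 10 — Power factor: PF = P/|S| = 0.9993 (leading).

(a) P = 4.108 W  (b) Q = -0.1559 VAR  (c) S = 4.111 VA  (d) PF = 0.9993 (leading)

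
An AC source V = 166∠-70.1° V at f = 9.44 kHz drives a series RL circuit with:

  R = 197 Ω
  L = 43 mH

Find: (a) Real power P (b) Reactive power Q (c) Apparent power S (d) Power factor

Step 1 — Angular frequency: ω = 2π·f = 2π·9440 = 5.931e+04 rad/s.
Step 2 — Component impedances:
  R: Z = R = 197 Ω
  L: Z = jωL = j·5.931e+04·0.043 = 0 + j2550 Ω
Step 3 — Series combination: Z_total = R + L = 197 + j2550 Ω = 2558∠85.6° Ω.
Step 4 — Source phasor: V = 166∠-70.1° V = 56.5 - j156.1 V.
Step 5 — Current: I = V / Z = -0.05914 - j0.02672 A = 0.06489∠-155.7° A.
Step 6 — Complex power: S = V·I* = 0.8296 + j10.74 VA.
Step 7 — Real power: P = Re(S) = 0.8296 W.
Step 8 — Reactive power: Q = Im(S) = 10.74 VAR.
Step 9 — Apparent power: |S| = 10.77 VA.
Step 10 — Power factor: PF = P/|S| = 0.07701 (lagging).

(a) P = 0.8296 W  (b) Q = 10.74 VAR  (c) S = 10.77 VA  (d) PF = 0.07701 (lagging)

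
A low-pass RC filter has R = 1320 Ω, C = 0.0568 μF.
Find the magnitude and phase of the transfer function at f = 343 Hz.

Step 1 — Angular frequency: ω = 2π·343 = 2155 rad/s.
Step 2 — Transfer function: H(jω) = 1/(1 + jωRC).
Step 3 — Denominator: 1 + jωRC = 1 + j·2155·1320·5.68e-08 = 1 + j0.1616.
Step 4 — H = 0.9746 - j0.1575.
Step 5 — Magnitude: |H| = 0.9872 (-0.1 dB); phase: φ = -9.2°.

|H| = 0.9872 (-0.1 dB), φ = -9.2°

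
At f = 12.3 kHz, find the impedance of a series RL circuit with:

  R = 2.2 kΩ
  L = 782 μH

Step 1 — Angular frequency: ω = 2π·f = 2π·1.23e+04 = 7.728e+04 rad/s.
Step 2 — Component impedances:
  R: Z = R = 2200 Ω
  L: Z = jωL = j·7.728e+04·0.000782 = 0 + j60.44 Ω
Step 3 — Series combination: Z_total = R + L = 2200 + j60.44 Ω = 2201∠1.6° Ω.

Z = 2200 + j60.44 Ω = 2201∠1.6° Ω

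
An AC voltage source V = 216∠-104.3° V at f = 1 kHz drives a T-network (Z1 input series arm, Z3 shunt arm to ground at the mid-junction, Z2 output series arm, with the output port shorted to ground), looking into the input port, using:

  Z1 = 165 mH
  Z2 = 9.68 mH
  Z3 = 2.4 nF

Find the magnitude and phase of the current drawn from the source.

Step 1 — Angular frequency: ω = 2π·f = 2π·1000 = 6283 rad/s.
Step 2 — Component impedances:
  Z1: Z = jωL = j·6283·0.165 = 0 + j1037 Ω
  Z2: Z = jωL = j·6283·0.00968 = 0 + j60.82 Ω
  Z3: Z = 1/(jωC) = -j/(ω·C) = 0 - j6.631e+04 Ω
Step 3 — With the output port shorted to ground, the output series arm Z2 runs from the junction to ground; the shunt arm Z3 also runs from the junction to ground. They appear in parallel: Z3 || Z2 = 0 + j60.88 Ω.
Step 4 — Series with input arm Z1: Z_in = Z1 + (Z3 || Z2) = 0 + j1098 Ω = 1098∠90.0° Ω.
Step 5 — Source phasor: V = 216∠-104.3° V = -53.35 - j209.3 V.
Step 6 — Ohm's law: I = V / Z_total = (-53.35 - j209.3) / (0 + j1098) = -0.1907 + j0.04861 A.
Step 7 — Convert to polar: |I| = 0.1968 A, ∠I = 165.7°.

I = 0.1968∠165.7° A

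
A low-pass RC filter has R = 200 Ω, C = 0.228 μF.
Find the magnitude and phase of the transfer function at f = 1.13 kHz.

Step 1 — Angular frequency: ω = 2π·1130 = 7100 rad/s.
Step 2 — Transfer function: H(jω) = 1/(1 + jωRC).
Step 3 — Denominator: 1 + jωRC = 1 + j·7100·200·2.28e-07 = 1 + j0.3238.
Step 4 — H = 0.9051 - j0.293.
Step 5 — Magnitude: |H| = 0.9514 (-0.4 dB); phase: φ = -17.9°.

|H| = 0.9514 (-0.4 dB), φ = -17.9°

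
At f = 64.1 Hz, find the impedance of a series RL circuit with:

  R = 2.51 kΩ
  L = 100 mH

Step 1 — Angular frequency: ω = 2π·f = 2π·64.1 = 402.8 rad/s.
Step 2 — Component impedances:
  R: Z = R = 2510 Ω
  L: Z = jωL = j·402.8·0.1 = 0 + j40.28 Ω
Step 3 — Series combination: Z_total = R + L = 2510 + j40.28 Ω = 2510∠0.9° Ω.

Z = 2510 + j40.28 Ω = 2510∠0.9° Ω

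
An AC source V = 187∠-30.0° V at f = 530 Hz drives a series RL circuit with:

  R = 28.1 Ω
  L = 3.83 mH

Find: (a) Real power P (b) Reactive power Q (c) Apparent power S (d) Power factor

Step 1 — Angular frequency: ω = 2π·f = 2π·530 = 3330 rad/s.
Step 2 — Component impedances:
  R: Z = R = 28.1 Ω
  L: Z = jωL = j·3330·0.00383 = 0 + j12.75 Ω
Step 3 — Series combination: Z_total = R + L = 28.1 + j12.75 Ω = 30.86∠24.4° Ω.
Step 4 — Source phasor: V = 187∠-30.0° V = 161.9 - j93.5 V.
Step 5 — Current: I = V / Z = 3.526 - j4.928 A = 6.06∠-54.4° A.
Step 6 — Complex power: S = V·I* = 1032 + j468.4 VA.
Step 7 — Real power: P = Re(S) = 1032 W.
Step 8 — Reactive power: Q = Im(S) = 468.4 VAR.
Step 9 — Apparent power: |S| = 1133 VA.
Step 10 — Power factor: PF = P/|S| = 0.9106 (lagging).

(a) P = 1032 W  (b) Q = 468.4 VAR  (c) S = 1133 VA  (d) PF = 0.9106 (lagging)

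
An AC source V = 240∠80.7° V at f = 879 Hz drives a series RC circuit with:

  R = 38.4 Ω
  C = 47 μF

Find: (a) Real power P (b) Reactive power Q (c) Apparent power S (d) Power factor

Step 1 — Angular frequency: ω = 2π·f = 2π·879 = 5523 rad/s.
Step 2 — Component impedances:
  R: Z = R = 38.4 Ω
  C: Z = 1/(jωC) = -j/(ω·C) = 0 - j3.852 Ω
Step 3 — Series combination: Z_total = R + C = 38.4 - j3.852 Ω = 38.59∠-5.7° Ω.
Step 4 — Source phasor: V = 240∠80.7° V = 38.78 + j236.8 V.
Step 5 — Current: I = V / Z = 0.3873 + j6.207 A = 6.219∠86.4° A.
Step 6 — Complex power: S = V·I* = 1485 - j149 VA.
Step 7 — Real power: P = Re(S) = 1485 W.
Step 8 — Reactive power: Q = Im(S) = -149 VAR.
Step 9 — Apparent power: |S| = 1493 VA.
Step 10 — Power factor: PF = P/|S| = 0.995 (leading).

(a) P = 1485 W  (b) Q = -149 VAR  (c) S = 1493 VA  (d) PF = 0.995 (leading)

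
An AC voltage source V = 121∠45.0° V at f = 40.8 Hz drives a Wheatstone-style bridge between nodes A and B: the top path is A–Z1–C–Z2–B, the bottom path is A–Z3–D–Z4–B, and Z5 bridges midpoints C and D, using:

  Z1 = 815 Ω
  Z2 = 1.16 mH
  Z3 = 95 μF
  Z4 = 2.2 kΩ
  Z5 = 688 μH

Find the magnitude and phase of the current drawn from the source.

Step 1 — Angular frequency: ω = 2π·f = 2π·40.8 = 256.4 rad/s.
Step 2 — Component impedances:
  Z1: Z = R = 815 Ω
  Z2: Z = jωL = j·256.4·0.00116 = 0 + j0.2974 Ω
  Z3: Z = 1/(jωC) = -j/(ω·C) = 0 - j41.06 Ω
  Z4: Z = R = 2200 Ω
  Z5: Z = jωL = j·256.4·0.000688 = 0 + j0.1764 Ω
Step 3 — Bridge requires nodal analysis (the Z5 bridge couples midpoints C and D, so the two paths cannot be reduced to a simple series/parallel combination). Setting node B to ground and injecting 1 A at node A, the 3-node admittance system at A, C, D solves to V_A = Z_AB = 2.046 - j40.49 Ω = 40.54∠-87.1° Ω.
Step 4 — Source phasor: V = 121∠45.0° V = 85.56 + j85.56 V.
Step 5 — Ohm's law: I = V / Z_total = (85.56 + j85.56) / (2.046 - j40.49) = -2.001 + j2.215 A.
Step 6 — Convert to polar: |I| = 2.985 A, ∠I = 132.1°.

I = 2.985∠132.1° A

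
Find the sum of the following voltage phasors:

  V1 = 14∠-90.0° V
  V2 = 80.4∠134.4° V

Step 1 — Convert each phasor to rectangular form:
  V1 = 14·(cos(-90.0°) + j·sin(-90.0°)) = 0 - j14 V
  V2 = 80.4·(cos(134.4°) + j·sin(134.4°)) = -56.25 + j57.44 V
Step 2 — Sum components: V_total = -56.25 + j43.44 V.
Step 3 — Convert to polar: |V_total| = 71.08 V, ∠V_total = 142.3°.

V_total = 71.08∠142.3° V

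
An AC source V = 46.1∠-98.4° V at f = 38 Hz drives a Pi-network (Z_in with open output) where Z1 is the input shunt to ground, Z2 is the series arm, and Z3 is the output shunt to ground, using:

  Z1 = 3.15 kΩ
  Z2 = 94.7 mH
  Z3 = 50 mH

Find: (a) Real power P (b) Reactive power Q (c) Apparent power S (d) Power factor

Step 1 — Angular frequency: ω = 2π·f = 2π·38 = 238.8 rad/s.
Step 2 — Component impedances:
  Z1: Z = R = 3150 Ω
  Z2: Z = jωL = j·238.8·0.0947 = 0 + j22.61 Ω
  Z3: Z = jωL = j·238.8·0.05 = 0 + j11.94 Ω
Step 3 — With open output, the series arm Z2 and the output shunt Z3 appear in series to ground: Z2 + Z3 = 0 + j34.55 Ω.
Step 4 — Parallel with input shunt Z1: Z_in = Z1 || (Z2 + Z3) = 0.3789 + j34.54 Ω = 34.55∠89.4° Ω.
Step 5 — Source phasor: V = 46.1∠-98.4° V = -6.734 - j45.61 V.
Step 6 — Current: I = V / Z = -1.322 + j0.1804 A = 1.334∠172.2° A.
Step 7 — Complex power: S = V·I* = 0.6747 + j61.51 VA.
Step 8 — Real power: P = Re(S) = 0.6747 W.
Step 9 — Reactive power: Q = Im(S) = 61.51 VAR.
Step 10 — Apparent power: |S| = 61.52 VA.
Step 11 — Power factor: PF = P/|S| = 0.01097 (lagging).

(a) P = 0.6747 W  (b) Q = 61.51 VAR  (c) S = 61.52 VA  (d) PF = 0.01097 (lagging)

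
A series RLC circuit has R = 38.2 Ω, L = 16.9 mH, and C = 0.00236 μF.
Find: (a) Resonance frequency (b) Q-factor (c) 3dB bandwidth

Step 1 — Resonance: ω₀ = 1/√(LC) = 1/√(0.0169·2.36e-09) = 1.583e+05 rad/s.
Step 2 — f₀ = ω₀/(2π) = 2.52e+04 Hz.
Step 3 — Series Q: Q = ω₀L/R = 1.583e+05·0.0169/38.2 = 70.05.
Step 4 — Bandwidth: Δω = ω₀/Q = 2260 rad/s; BW = Δω/(2π) = 359.7 Hz.

(a) f₀ = 2.52e+04 Hz  (b) Q = 70.05  (c) BW = 359.7 Hz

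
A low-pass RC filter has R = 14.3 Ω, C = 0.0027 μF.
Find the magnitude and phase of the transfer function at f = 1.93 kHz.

Step 1 — Angular frequency: ω = 2π·1930 = 1.213e+04 rad/s.
Step 2 — Transfer function: H(jω) = 1/(1 + jωRC).
Step 3 — Denominator: 1 + jωRC = 1 + j·1.213e+04·14.3·2.7e-09 = 1 + j0.0004682.
Step 4 — H = 1 - j0.0004682.
Step 5 — Magnitude: |H| = 1 (-0.0 dB); phase: φ = -0.0°.

|H| = 1 (-0.0 dB), φ = -0.0°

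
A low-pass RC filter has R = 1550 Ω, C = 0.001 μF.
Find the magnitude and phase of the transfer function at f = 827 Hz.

Step 1 — Angular frequency: ω = 2π·827 = 5196 rad/s.
Step 2 — Transfer function: H(jω) = 1/(1 + jωRC).
Step 3 — Denominator: 1 + jωRC = 1 + j·5196·1550·1e-09 = 1 + j0.008054.
Step 4 — H = 0.9999 - j0.008054.
Step 5 — Magnitude: |H| = 1 (-0.0 dB); phase: φ = -0.5°.

|H| = 1 (-0.0 dB), φ = -0.5°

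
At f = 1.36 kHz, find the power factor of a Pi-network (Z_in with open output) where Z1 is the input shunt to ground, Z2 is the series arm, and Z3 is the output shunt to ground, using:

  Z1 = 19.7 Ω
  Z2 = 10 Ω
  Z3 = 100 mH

Step 1 — Angular frequency: ω = 2π·f = 2π·1360 = 8545 rad/s.
Step 2 — Component impedances:
  Z1: Z = R = 19.7 Ω
  Z2: Z = R = 10 Ω
  Z3: Z = jωL = j·8545·0.1 = 0 + j854.5 Ω
Step 3 — With open output, the series arm Z2 and the output shunt Z3 appear in series to ground: Z2 + Z3 = 10 + j854.5 Ω.
Step 4 — Parallel with input shunt Z1: Z_in = Z1 || (Z2 + Z3) = 19.68 + j0.4536 Ω = 19.69∠1.3° Ω.
Step 5 — Power factor: PF = cos(φ) = Re(Z)/|Z| = 19.684/19.689 = 0.9997.
Step 6 — Type: Im(Z) = 0.4536 ⇒ lagging (phase φ = 1.3°).

PF = 0.9997 (lagging, φ = 1.3°)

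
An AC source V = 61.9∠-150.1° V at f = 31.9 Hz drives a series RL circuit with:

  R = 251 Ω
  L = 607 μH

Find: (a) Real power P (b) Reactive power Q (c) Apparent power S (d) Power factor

Step 1 — Angular frequency: ω = 2π·f = 2π·31.9 = 200.4 rad/s.
Step 2 — Component impedances:
  R: Z = R = 251 Ω
  L: Z = jωL = j·200.4·0.000607 = 0 + j0.1217 Ω
Step 3 — Series combination: Z_total = R + L = 251 + j0.1217 Ω = 251∠0.0° Ω.
Step 4 — Source phasor: V = 61.9∠-150.1° V = -53.66 - j30.86 V.
Step 5 — Current: I = V / Z = -0.2138 - j0.1228 A = 0.2466∠-150.1° A.
Step 6 — Complex power: S = V·I* = 15.27 + j0.007399 VA.
Step 7 — Real power: P = Re(S) = 15.27 W.
Step 8 — Reactive power: Q = Im(S) = 0.007399 VAR.
Step 9 — Apparent power: |S| = 15.27 VA.
Step 10 — Power factor: PF = P/|S| = 1 (lagging).

(a) P = 15.27 W  (b) Q = 0.007399 VAR  (c) S = 15.27 VA  (d) PF = 1 (lagging)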